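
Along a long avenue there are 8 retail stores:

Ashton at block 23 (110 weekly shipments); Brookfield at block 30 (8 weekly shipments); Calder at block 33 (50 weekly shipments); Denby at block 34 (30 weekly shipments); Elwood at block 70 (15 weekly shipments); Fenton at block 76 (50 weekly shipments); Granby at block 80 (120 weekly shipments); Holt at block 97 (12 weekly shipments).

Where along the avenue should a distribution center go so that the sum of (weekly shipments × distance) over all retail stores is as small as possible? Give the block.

For a sum of weighted absolute distances on a line, the optimum is the weighted median (not the mean). Total weight W = 395; half-weight = 197.5.
Sort by position and accumulate weight:
  block 23 (Ashton, w=110) → cum 110
  block 30 (Brookfield, w=8) → cum 118
  block 33 (Calder, w=50) → cum 168
  block 34 (Denby, w=30) → cum 198  ≥ 197.5 → median here
  block 70 (Elwood, w=15) → cum 213
  block 76 (Fenton, w=50) → cum 263
  block 80 (Granby, w=120) → cum 383
  block 97 (Holt, w=12) → cum 395
Optimal location: block 34.

x = 34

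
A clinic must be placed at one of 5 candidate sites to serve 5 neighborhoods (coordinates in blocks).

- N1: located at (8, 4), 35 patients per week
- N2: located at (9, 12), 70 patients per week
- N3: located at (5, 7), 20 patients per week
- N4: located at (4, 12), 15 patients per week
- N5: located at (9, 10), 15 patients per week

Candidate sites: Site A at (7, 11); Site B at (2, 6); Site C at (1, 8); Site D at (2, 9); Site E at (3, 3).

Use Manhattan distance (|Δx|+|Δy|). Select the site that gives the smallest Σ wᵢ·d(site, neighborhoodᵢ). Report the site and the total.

Site A, total 715 blocks

Total weighted distance at each candidate:
  Site A (7, 11): total = 715
  Site B (2, 6): total = 1555
  Site C (1, 8): total = 1580
  Site D (2, 9): total = 1380
  Site E (3, 3): total = 1725
Minimum is at Site A with total 715 blocks.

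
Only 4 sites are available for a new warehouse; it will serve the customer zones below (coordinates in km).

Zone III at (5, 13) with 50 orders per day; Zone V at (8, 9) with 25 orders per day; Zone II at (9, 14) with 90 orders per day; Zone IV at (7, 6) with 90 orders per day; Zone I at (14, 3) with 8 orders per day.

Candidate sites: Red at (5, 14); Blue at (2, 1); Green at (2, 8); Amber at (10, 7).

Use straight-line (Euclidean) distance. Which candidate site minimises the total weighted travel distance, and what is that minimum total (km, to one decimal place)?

Total weighted distance at each candidate:
  Red (5, 14): total = 1411.6
  Blue (2, 1): total = 2931.0
  Green (2, 8): total = 1862.0
  Amber (10, 7): total = 1427.5
Minimum is at Red with total 1411.6 km.

Red, total 1411.6 km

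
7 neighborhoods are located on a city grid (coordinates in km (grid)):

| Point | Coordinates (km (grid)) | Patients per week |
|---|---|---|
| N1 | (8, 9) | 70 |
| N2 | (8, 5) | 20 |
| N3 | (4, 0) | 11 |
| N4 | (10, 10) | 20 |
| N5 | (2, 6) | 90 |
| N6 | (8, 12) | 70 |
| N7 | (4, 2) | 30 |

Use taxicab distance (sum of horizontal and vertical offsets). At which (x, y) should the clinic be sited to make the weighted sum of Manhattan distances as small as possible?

Manhattan distance separates: Σwᵢ(|x−xᵢ|+|y−yᵢ|) = Σwᵢ|x−xᵢ| + Σwᵢ|y−yᵢ|, so x and y are optimised independently as 1-D weighted medians.
Total weight W = 311; half = 155.5.
x-coordinate, sorted with cumulative weight:
  x=2 (N5, w=90) cum 90
  x=4 (N3, w=11) cum 101
  x=4 (N7, w=30) cum 131
  x=8 (N1, w=70) cum 201  ← median
  x=8 (N2, w=20) cum 221
  x=8 (N6, w=70) cum 291
  x=10 (N4, w=20) cum 311
⇒ x* = 8
y-coordinate, sorted with cumulative weight:
  y=0 (N3, w=11) cum 11
  y=2 (N7, w=30) cum 41
  y=5 (N2, w=20) cum 61
  y=6 (N5, w=90) cum 151
  y=9 (N1, w=70) cum 221  ← median
  y=10 (N4, w=20) cum 241
  y=12 (N6, w=70) cum 311
⇒ y* = 9

(8, 9)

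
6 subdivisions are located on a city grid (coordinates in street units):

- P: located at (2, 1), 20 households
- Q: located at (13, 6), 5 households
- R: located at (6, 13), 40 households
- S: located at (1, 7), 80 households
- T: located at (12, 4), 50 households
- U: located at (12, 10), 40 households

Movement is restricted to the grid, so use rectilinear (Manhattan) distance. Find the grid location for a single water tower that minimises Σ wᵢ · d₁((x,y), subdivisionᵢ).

Manhattan distance separates: Σwᵢ(|x−xᵢ|+|y−yᵢ|) = Σwᵢ|x−xᵢ| + Σwᵢ|y−yᵢ|, so x and y are optimised independently as 1-D weighted medians.
Total weight W = 235; half = 117.5.
x-coordinate, sorted with cumulative weight:
  x=1 (S, w=80) cum 80
  x=2 (P, w=20) cum 100
  x=6 (R, w=40) cum 140  ← median
  x=12 (T, w=50) cum 190
  x=12 (U, w=40) cum 230
  x=13 (Q, w=5) cum 235
⇒ x* = 6
y-coordinate, sorted with cumulative weight:
  y=1 (P, w=20) cum 20
  y=4 (T, w=50) cum 70
  y=6 (Q, w=5) cum 75
  y=7 (S, w=80) cum 155  ← median
  y=10 (U, w=40) cum 195
  y=13 (R, w=40) cum 235
⇒ y* = 7

(6, 7)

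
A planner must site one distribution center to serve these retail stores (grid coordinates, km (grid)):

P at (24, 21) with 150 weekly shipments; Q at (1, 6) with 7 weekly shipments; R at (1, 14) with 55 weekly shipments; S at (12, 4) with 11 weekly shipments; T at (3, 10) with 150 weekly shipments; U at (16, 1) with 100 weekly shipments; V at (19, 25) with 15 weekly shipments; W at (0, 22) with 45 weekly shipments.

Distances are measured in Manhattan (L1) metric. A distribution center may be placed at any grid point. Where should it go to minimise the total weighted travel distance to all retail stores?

Manhattan distance separates: Σwᵢ(|x−xᵢ|+|y−yᵢ|) = Σwᵢ|x−xᵢ| + Σwᵢ|y−yᵢ|, so x and y are optimised independently as 1-D weighted medians.
Total weight W = 533; half = 266.5.
x-coordinate, sorted with cumulative weight:
  x=0 (W, w=45) cum 45
  x=1 (Q, w=7) cum 52
  x=1 (R, w=55) cum 107
  x=3 (T, w=150) cum 257
  x=12 (S, w=11) cum 268  ← median
  x=16 (U, w=100) cum 368
  x=19 (V, w=15) cum 383
  x=24 (P, w=150) cum 533
⇒ x* = 12
y-coordinate, sorted with cumulative weight:
  y=1 (U, w=100) cum 100
  y=4 (S, w=11) cum 111
  y=6 (Q, w=7) cum 118
  y=10 (T, w=150) cum 268  ← median
  y=14 (R, w=55) cum 323
  y=21 (P, w=150) cum 473
  y=22 (W, w=45) cum 518
  y=25 (V, w=15) cum 533
⇒ y* = 10

(12, 10)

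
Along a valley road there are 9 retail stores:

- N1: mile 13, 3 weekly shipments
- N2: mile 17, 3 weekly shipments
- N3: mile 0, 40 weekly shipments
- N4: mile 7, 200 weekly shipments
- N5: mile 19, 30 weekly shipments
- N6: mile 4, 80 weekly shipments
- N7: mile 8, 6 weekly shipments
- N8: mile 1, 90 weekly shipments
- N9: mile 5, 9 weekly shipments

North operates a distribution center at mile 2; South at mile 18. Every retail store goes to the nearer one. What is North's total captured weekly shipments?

425

The indifferent point is the midpoint (2+18)/2 = 10; retail stores left of it (closer to North at 2) go to North, those right go to South.
  N3 at 0 (w=40) → North
  N8 at 1 (w=90) → North
  N6 at 4 (w=80) → North
  N9 at 5 (w=9) → North
  N4 at 7 (w=200) → North
  N7 at 8 (w=6) → North
  N1 at 13 (w=3) → South
  N2 at 17 (w=3) → South
  N5 at 19 (w=30) → South
North captures 425; South captures 36.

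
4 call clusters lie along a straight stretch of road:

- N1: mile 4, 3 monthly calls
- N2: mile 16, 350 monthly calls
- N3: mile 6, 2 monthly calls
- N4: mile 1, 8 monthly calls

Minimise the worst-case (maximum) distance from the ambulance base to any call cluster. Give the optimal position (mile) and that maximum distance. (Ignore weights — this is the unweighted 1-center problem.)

The 1-center on a line is the midpoint of the two extreme points: leftmost at 1, rightmost at 16.
Optimal location = (1 + 16)/2 = 8.5; maximum distance = (16 − 1)/2 = 7.5.

location 8.5, max distance 7.5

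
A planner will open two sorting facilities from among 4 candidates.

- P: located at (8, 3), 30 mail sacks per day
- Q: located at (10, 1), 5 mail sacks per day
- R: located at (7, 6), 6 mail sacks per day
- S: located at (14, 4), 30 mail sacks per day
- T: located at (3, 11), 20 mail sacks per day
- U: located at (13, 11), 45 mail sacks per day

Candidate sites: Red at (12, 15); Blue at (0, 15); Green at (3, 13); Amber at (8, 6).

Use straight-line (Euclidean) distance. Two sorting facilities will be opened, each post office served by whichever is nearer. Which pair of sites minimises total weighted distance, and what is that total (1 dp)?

Evaluate every pair (each demand assigned to the nearer of the two):
  {Red, Amber}: total = 639.6
  {Green, Amber}: total = 670.9
  {Blue, Amber}: total = 730.9
  {Red, Green}: total = 1014.2
  {Red, Blue}: total = 1132.9
  {Blue, Green}: total = 1378.5
Best pair: {Red, Amber} with total 639.6.

{Red, Amber}, total 639.6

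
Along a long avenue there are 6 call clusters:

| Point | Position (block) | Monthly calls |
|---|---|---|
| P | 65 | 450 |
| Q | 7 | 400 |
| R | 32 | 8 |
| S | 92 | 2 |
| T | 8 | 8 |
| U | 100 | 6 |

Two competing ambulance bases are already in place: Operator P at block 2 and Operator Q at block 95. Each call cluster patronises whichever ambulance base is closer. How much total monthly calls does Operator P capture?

The indifferent point is the midpoint (2+95)/2 = 48.5; call clusters left of it (closer to Operator P at 2) go to Operator P, those right go to Operator Q.
  Q at 7 (w=400) → Operator P
  T at 8 (w=8) → Operator P
  R at 32 (w=8) → Operator P
  P at 65 (w=450) → Operator Q
  S at 92 (w=2) → Operator Q
  U at 100 (w=6) → Operator Q
Operator P captures 416; Operator Q captures 458.

416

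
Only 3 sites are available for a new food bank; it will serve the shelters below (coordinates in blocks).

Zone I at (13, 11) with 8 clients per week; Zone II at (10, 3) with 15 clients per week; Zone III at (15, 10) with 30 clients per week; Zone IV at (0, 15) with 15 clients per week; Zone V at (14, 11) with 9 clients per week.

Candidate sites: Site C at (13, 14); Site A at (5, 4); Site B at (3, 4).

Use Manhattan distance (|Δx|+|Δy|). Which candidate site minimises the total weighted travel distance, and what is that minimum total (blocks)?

Total weighted distance at each candidate:
  Site C (13, 14): total = 660
  Site A (5, 4): total = 1074
  Site B (3, 4): total = 1168
Minimum is at Site C with total 660 blocks.

Site C, total 660 blocks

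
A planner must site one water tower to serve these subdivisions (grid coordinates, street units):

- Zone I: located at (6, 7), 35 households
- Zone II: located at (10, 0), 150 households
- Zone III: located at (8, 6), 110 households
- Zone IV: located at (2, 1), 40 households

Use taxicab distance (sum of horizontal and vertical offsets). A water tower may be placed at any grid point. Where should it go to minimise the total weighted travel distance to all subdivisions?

(8, 1)

Manhattan distance separates: Σwᵢ(|x−xᵢ|+|y−yᵢ|) = Σwᵢ|x−xᵢ| + Σwᵢ|y−yᵢ|, so x and y are optimised independently as 1-D weighted medians.
Total weight W = 335; half = 167.5.
x-coordinate, sorted with cumulative weight:
  x=2 (Zone IV, w=40) cum 40
  x=6 (Zone I, w=35) cum 75
  x=8 (Zone III, w=110) cum 185  ← median
  x=10 (Zone II, w=150) cum 335
⇒ x* = 8
y-coordinate, sorted with cumulative weight:
  y=0 (Zone II, w=150) cum 150
  y=1 (Zone IV, w=40) cum 190  ← median
  y=6 (Zone III, w=110) cum 300
  y=7 (Zone I, w=35) cum 335
⇒ y* = 1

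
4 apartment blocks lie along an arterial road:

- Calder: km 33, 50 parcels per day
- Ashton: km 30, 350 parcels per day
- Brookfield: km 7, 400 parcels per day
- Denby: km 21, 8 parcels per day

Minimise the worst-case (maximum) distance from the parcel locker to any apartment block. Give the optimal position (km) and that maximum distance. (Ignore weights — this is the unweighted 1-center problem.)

location 20, max distance 13

The 1-center on a line is the midpoint of the two extreme points: leftmost at 7, rightmost at 33.
Optimal location = (7 + 33)/2 = 20; maximum distance = (33 − 7)/2 = 13.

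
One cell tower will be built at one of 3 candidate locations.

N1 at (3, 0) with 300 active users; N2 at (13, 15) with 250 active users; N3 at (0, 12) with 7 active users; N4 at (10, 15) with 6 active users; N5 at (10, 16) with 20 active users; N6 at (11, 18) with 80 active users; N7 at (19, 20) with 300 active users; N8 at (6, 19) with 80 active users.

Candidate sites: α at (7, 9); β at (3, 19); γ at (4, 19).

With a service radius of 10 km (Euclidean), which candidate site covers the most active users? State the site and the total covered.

α, covering 663

Coverage radius r = 10 km; a point is covered iff (Δx)²+(Δy)² ≤ 10² = 100.
  α (7, 9): covers {N1, N2, N3, N4, N5, N6} → 663
  β (3, 19): covers {N3, N4, N5, N6, N8} → 193
  γ (4, 19): covers {N2, N3, N4, N5, N6, N8} → 443
Maximum coverage at α: 663 active users.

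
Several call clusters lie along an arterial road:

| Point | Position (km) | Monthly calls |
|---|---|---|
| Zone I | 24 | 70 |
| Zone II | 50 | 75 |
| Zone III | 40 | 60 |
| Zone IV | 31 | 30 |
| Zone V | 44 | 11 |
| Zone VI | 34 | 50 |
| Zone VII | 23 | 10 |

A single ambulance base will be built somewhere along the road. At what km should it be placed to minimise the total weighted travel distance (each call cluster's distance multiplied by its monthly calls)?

x = 34

For a sum of weighted absolute distances on a line, the optimum is the weighted median (not the mean). Total weight W = 306; half-weight = 153.
Sort by position and accumulate weight:
  km 23 (Zone VII, w=10) → cum 10
  km 24 (Zone I, w=70) → cum 80
  km 31 (Zone IV, w=30) → cum 110
  km 34 (Zone VI, w=50) → cum 160  ≥ 153 → median here
  km 40 (Zone III, w=60) → cum 220
  km 44 (Zone V, w=11) → cum 231
  km 50 (Zone II, w=75) → cum 306
Optimal location: km 34.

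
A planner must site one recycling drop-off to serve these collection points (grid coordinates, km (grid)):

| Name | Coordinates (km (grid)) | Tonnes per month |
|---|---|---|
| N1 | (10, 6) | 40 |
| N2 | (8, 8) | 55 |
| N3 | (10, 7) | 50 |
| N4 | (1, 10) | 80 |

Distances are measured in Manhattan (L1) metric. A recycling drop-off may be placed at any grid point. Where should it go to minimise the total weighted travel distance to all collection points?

Manhattan distance separates: Σwᵢ(|x−xᵢ|+|y−yᵢ|) = Σwᵢ|x−xᵢ| + Σwᵢ|y−yᵢ|, so x and y are optimised independently as 1-D weighted medians.
Total weight W = 225; half = 112.5.
x-coordinate, sorted with cumulative weight:
  x=1 (N4, w=80) cum 80
  x=8 (N2, w=55) cum 135  ← median
  x=10 (N1, w=40) cum 175
  x=10 (N3, w=50) cum 225
⇒ x* = 8
y-coordinate, sorted with cumulative weight:
  y=6 (N1, w=40) cum 40
  y=7 (N3, w=50) cum 90
  y=8 (N2, w=55) cum 145  ← median
  y=10 (N4, w=80) cum 225
⇒ y* = 8

(8, 8)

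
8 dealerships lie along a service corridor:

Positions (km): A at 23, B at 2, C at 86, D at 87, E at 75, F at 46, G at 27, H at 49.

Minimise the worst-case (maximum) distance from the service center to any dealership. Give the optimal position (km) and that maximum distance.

The 1-center on a line is the midpoint of the two extreme points: leftmost at 2, rightmost at 87.
Optimal location = (2 + 87)/2 = 44.5; maximum distance = (87 − 2)/2 = 42.5.

location 44.5, max distance 42.5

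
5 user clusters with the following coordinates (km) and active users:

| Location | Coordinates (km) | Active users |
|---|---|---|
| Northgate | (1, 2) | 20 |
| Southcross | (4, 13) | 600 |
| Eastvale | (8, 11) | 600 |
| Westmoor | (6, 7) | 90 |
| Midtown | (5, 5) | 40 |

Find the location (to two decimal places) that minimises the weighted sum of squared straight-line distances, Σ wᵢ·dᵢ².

The minimiser of Σwᵢ‖p−pᵢ‖² is the weighted centroid p* = (Σwᵢpᵢ)/(Σwᵢ).
Σwᵢ = 1350.
Σwᵢxᵢ = 20·1 + 600·4 + 600·8 + 90·6 + 40·5 = 7960.
Σwᵢyᵢ = 20·2 + 600·13 + 600·11 + 90·7 + 40·5 = 15270.
x* = 7960/1350 = 5.90, y* = 15270/1350 = 11.31.

(5.90, 11.31)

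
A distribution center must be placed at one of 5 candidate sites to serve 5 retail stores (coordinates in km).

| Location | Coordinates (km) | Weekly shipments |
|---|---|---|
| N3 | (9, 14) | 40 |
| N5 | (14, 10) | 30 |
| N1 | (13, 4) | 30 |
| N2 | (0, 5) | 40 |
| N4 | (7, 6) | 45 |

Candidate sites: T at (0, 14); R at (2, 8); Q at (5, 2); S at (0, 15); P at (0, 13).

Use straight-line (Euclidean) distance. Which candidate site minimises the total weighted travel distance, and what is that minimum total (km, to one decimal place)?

Total weighted distance at each candidate:
  T (0, 14): total = 2127.2
  R (2, 8): total = 1471.4
  Q (5, 2): total = 1549.1
  S (0, 15): total = 2232.2
  P (0, 13): total = 2031.6
Minimum is at R with total 1471.4 km.

R, total 1471.4 km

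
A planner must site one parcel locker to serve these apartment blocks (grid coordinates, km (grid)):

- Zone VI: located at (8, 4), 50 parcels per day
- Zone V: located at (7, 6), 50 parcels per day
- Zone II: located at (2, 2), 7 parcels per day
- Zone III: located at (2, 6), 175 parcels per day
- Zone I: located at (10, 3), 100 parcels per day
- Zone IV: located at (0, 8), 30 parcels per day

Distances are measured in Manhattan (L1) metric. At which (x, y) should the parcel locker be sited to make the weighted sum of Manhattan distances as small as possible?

Manhattan distance separates: Σwᵢ(|x−xᵢ|+|y−yᵢ|) = Σwᵢ|x−xᵢ| + Σwᵢ|y−yᵢ|, so x and y are optimised independently as 1-D weighted medians.
Total weight W = 412; half = 206.
x-coordinate, sorted with cumulative weight:
  x=0 (Zone IV, w=30) cum 30
  x=2 (Zone II, w=7) cum 37
  x=2 (Zone III, w=175) cum 212  ← median
  x=7 (Zone V, w=50) cum 262
  x=8 (Zone VI, w=50) cum 312
  x=10 (Zone I, w=100) cum 412
⇒ x* = 2
y-coordinate, sorted with cumulative weight:
  y=2 (Zone II, w=7) cum 7
  y=3 (Zone I, w=100) cum 107
  y=4 (Zone VI, w=50) cum 157
  y=6 (Zone V, w=50) cum 207  ← median
  y=6 (Zone III, w=175) cum 382
  y=8 (Zone IV, w=30) cum 412
⇒ y* = 6

(2, 6)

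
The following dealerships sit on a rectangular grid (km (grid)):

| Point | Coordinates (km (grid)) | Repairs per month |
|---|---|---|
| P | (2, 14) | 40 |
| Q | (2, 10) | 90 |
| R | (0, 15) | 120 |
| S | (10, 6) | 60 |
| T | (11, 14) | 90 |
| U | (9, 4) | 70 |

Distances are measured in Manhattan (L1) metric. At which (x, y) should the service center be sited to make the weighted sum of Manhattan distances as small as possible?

(2, 14)

Manhattan distance separates: Σwᵢ(|x−xᵢ|+|y−yᵢ|) = Σwᵢ|x−xᵢ| + Σwᵢ|y−yᵢ|, so x and y are optimised independently as 1-D weighted medians.
Total weight W = 470; half = 235.
x-coordinate, sorted with cumulative weight:
  x=0 (R, w=120) cum 120
  x=2 (P, w=40) cum 160
  x=2 (Q, w=90) cum 250  ← median
  x=9 (U, w=70) cum 320
  x=10 (S, w=60) cum 380
  x=11 (T, w=90) cum 470
⇒ x* = 2
y-coordinate, sorted with cumulative weight:
  y=4 (U, w=70) cum 70
  y=6 (S, w=60) cum 130
  y=10 (Q, w=90) cum 220
  y=14 (P, w=40) cum 260  ← median
  y=14 (T, w=90) cum 350
  y=15 (R, w=120) cum 470
⇒ y* = 14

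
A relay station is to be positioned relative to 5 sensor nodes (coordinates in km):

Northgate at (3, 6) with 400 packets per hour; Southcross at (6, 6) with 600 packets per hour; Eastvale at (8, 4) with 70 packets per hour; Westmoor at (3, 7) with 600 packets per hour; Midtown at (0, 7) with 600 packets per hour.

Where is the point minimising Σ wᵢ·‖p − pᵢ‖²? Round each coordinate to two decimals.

The minimiser of Σwᵢ‖p−pᵢ‖² is the weighted centroid p* = (Σwᵢpᵢ)/(Σwᵢ).
Σwᵢ = 2270.
Σwᵢxᵢ = 400·3 + 600·6 + 70·8 + 600·3 + 600·0 = 7160.
Σwᵢyᵢ = 400·6 + 600·6 + 70·4 + 600·7 + 600·7 = 14680.
x* = 7160/2270 = 3.15, y* = 14680/2270 = 6.47.

(3.15, 6.47)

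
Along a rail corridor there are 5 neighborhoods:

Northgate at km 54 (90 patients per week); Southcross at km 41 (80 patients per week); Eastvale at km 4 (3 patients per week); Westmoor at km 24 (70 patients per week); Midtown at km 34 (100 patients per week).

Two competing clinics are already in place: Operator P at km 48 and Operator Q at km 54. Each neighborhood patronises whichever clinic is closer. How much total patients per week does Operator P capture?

253

The indifferent point is the midpoint (48+54)/2 = 51; neighborhoods left of it (closer to Operator P at 48) go to Operator P, those right go to Operator Q.
  Eastvale at 4 (w=3) → Operator P
  Westmoor at 24 (w=70) → Operator P
  Midtown at 34 (w=100) → Operator P
  Southcross at 41 (w=80) → Operator P
  Northgate at 54 (w=90) → Operator Q
Operator P captures 253; Operator Q captures 90.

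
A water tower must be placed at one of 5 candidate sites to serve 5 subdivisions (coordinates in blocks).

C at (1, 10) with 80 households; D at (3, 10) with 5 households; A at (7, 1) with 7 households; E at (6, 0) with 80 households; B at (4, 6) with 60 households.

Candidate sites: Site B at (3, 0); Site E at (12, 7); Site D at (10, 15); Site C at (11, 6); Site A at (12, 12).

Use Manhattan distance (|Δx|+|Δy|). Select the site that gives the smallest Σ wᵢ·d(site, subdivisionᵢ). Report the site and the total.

Total weighted distance at each candidate:
  Site B (3, 0): total = 1705
  Site E (12, 7): total = 2837
  Site D (10, 15): total = 3719
  Site C (11, 6): total = 2543
  Site A (12, 12): total = 3487
Minimum is at Site B with total 1705 blocks.

Site B, total 1705 blocks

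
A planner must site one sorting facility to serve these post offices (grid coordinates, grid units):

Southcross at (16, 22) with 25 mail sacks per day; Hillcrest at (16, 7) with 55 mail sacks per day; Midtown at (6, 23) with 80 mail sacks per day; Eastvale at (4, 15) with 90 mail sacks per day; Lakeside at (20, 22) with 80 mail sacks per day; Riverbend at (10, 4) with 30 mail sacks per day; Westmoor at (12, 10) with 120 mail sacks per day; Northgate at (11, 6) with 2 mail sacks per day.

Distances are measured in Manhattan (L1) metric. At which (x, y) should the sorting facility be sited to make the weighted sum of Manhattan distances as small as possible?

Manhattan distance separates: Σwᵢ(|x−xᵢ|+|y−yᵢ|) = Σwᵢ|x−xᵢ| + Σwᵢ|y−yᵢ|, so x and y are optimised independently as 1-D weighted medians.
Total weight W = 482; half = 241.
x-coordinate, sorted with cumulative weight:
  x=4 (Eastvale, w=90) cum 90
  x=6 (Midtown, w=80) cum 170
  x=10 (Riverbend, w=30) cum 200
  x=11 (Northgate, w=2) cum 202
  x=12 (Westmoor, w=120) cum 322  ← median
  x=16 (Southcross, w=25) cum 347
  x=16 (Hillcrest, w=55) cum 402
  x=20 (Lakeside, w=80) cum 482
⇒ x* = 12
y-coordinate, sorted with cumulative weight:
  y=4 (Riverbend, w=30) cum 30
  y=6 (Northgate, w=2) cum 32
  y=7 (Hillcrest, w=55) cum 87
  y=10 (Westmoor, w=120) cum 207
  y=15 (Eastvale, w=90) cum 297  ← median
  y=22 (Southcross, w=25) cum 322
  y=22 (Lakeside, w=80) cum 402
  y=23 (Midtown, w=80) cum 482
⇒ y* = 15

(12, 15)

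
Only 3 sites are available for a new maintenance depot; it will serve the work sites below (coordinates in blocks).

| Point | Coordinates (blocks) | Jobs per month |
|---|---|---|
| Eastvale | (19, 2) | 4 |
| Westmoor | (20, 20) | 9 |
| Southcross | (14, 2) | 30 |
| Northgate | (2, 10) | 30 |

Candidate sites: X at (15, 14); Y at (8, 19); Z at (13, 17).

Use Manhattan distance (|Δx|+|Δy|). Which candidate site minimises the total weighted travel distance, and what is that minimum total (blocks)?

X, total 1063 blocks

Total weighted distance at each candidate:
  X (15, 14): total = 1063
  Y (8, 19): total = 1369
  Z (13, 17): total = 1194
Minimum is at X with total 1063 blocks.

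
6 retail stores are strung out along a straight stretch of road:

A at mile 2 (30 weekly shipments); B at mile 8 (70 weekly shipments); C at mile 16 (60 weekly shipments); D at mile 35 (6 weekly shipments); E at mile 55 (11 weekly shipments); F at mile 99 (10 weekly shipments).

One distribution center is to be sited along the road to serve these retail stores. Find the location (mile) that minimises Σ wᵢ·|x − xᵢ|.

For a sum of weighted absolute distances on a line, the optimum is the weighted median (not the mean). Total weight W = 187; half-weight = 93.5.
Sort by position and accumulate weight:
  mile 2 (A, w=30) → cum 30
  mile 8 (B, w=70) → cum 100  ≥ 93.5 → median here
  mile 16 (C, w=60) → cum 160
  mile 35 (D, w=6) → cum 166
  mile 55 (E, w=11) → cum 177
  mile 99 (F, w=10) → cum 187
Optimal location: mile 8.

x = 8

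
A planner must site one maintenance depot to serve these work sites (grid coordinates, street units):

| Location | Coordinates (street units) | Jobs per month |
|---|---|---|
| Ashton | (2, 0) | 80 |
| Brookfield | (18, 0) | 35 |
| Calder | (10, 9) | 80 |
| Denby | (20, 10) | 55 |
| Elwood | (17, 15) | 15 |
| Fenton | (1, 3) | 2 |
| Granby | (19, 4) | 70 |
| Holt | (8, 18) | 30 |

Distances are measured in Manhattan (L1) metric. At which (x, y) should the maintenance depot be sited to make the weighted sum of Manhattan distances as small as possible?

Manhattan distance separates: Σwᵢ(|x−xᵢ|+|y−yᵢ|) = Σwᵢ|x−xᵢ| + Σwᵢ|y−yᵢ|, so x and y are optimised independently as 1-D weighted medians.
Total weight W = 367; half = 183.5.
x-coordinate, sorted with cumulative weight:
  x=1 (Fenton, w=2) cum 2
  x=2 (Ashton, w=80) cum 82
  x=8 (Holt, w=30) cum 112
  x=10 (Calder, w=80) cum 192  ← median
  x=17 (Elwood, w=15) cum 207
  x=18 (Brookfield, w=35) cum 242
  x=19 (Granby, w=70) cum 312
  x=20 (Denby, w=55) cum 367
⇒ x* = 10
y-coordinate, sorted with cumulative weight:
  y=0 (Ashton, w=80) cum 80
  y=0 (Brookfield, w=35) cum 115
  y=3 (Fenton, w=2) cum 117
  y=4 (Granby, w=70) cum 187  ← median
  y=9 (Calder, w=80) cum 267
  y=10 (Denby, w=55) cum 322
  y=15 (Elwood, w=15) cum 337
  y=18 (Holt, w=30) cum 367
⇒ y* = 4

(10, 4)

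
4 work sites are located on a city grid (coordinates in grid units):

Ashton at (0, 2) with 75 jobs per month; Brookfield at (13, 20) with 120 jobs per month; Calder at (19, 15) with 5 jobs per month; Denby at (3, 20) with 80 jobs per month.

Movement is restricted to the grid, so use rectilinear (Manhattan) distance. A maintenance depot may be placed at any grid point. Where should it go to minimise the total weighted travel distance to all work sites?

Manhattan distance separates: Σwᵢ(|x−xᵢ|+|y−yᵢ|) = Σwᵢ|x−xᵢ| + Σwᵢ|y−yᵢ|, so x and y are optimised independently as 1-D weighted medians.
Total weight W = 280; half = 140.
x-coordinate, sorted with cumulative weight:
  x=0 (Ashton, w=75) cum 75
  x=3 (Denby, w=80) cum 155  ← median
  x=13 (Brookfield, w=120) cum 275
  x=19 (Calder, w=5) cum 280
⇒ x* = 3
y-coordinate, sorted with cumulative weight:
  y=2 (Ashton, w=75) cum 75
  y=15 (Calder, w=5) cum 80
  y=20 (Brookfield, w=120) cum 200  ← median
  y=20 (Denby, w=80) cum 280
⇒ y* = 20

(3, 20)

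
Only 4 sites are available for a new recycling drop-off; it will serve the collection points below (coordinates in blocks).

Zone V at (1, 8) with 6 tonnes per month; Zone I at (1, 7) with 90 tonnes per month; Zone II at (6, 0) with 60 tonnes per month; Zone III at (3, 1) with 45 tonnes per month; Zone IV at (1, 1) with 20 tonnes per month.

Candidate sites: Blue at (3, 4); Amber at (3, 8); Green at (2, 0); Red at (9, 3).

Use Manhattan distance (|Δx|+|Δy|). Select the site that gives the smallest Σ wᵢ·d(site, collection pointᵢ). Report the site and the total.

Total weighted distance at each candidate:
  Blue (3, 4): total = 1141
  Amber (3, 8): total = 1437
  Green (2, 0): total = 1144
  Red (9, 3): total = 2078
Minimum is at Blue with total 1141 blocks.

Blue, total 1141 blocks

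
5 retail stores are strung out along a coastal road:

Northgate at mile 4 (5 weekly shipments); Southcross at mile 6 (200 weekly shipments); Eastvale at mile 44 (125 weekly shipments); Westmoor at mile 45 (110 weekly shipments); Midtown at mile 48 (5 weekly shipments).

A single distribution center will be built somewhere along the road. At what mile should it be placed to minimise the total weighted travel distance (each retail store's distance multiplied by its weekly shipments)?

x = 44

For a sum of weighted absolute distances on a line, the optimum is the weighted median (not the mean). Total weight W = 445; half-weight = 222.5.
Sort by position and accumulate weight:
  mile 4 (Northgate, w=5) → cum 5
  mile 6 (Southcross, w=200) → cum 205
  mile 44 (Eastvale, w=125) → cum 330  ≥ 222.5 → median here
  mile 45 (Westmoor, w=110) → cum 440
  mile 48 (Midtown, w=5) → cum 445
Optimal location: mile 44.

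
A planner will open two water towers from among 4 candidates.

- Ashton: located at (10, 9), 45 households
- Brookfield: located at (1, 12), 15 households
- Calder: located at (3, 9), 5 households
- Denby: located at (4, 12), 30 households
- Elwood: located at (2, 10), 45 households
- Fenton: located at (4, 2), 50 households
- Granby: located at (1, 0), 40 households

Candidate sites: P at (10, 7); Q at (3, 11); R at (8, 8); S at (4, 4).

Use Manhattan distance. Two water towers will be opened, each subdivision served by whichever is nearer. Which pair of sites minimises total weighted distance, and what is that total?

Evaluate every pair (each demand assigned to the nearer of the two):
  {Q, S}: total = 990
  {P, S}: total = 1265
  {R, S}: total = 1310
  {P, Q}: total = 1315
  {Q, R}: total = 1360
  {P, R}: total = 1985
Best pair: {Q, S} with total 990.

{Q, S}, total 990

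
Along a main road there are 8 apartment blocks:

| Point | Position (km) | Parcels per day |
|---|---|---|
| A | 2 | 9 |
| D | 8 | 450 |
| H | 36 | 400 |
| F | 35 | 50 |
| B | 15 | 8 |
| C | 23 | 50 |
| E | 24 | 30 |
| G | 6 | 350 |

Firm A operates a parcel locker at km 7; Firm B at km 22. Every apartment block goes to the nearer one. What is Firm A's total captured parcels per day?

809

The indifferent point is the midpoint (7+22)/2 = 14.5; apartment blocks left of it (closer to Firm A at 7) go to Firm A, those right go to Firm B.
  A at 2 (w=9) → Firm A
  G at 6 (w=350) → Firm A
  D at 8 (w=450) → Firm A
  B at 15 (w=8) → Firm B
  C at 23 (w=50) → Firm B
  E at 24 (w=30) → Firm B
  F at 35 (w=50) → Firm B
  H at 36 (w=400) → Firm B
Firm A captures 809; Firm B captures 538.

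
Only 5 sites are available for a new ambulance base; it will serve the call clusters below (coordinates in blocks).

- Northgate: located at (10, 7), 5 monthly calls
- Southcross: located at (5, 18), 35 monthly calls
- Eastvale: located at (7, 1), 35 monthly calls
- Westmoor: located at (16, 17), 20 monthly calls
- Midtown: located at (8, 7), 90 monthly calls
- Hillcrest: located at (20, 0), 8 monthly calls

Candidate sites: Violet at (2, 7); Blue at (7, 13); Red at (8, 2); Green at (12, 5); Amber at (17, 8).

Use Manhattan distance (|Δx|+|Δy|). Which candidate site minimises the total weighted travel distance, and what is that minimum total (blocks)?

Total weighted distance at each candidate:
  Violet (2, 7): total = 2135
  Blue (7, 13): total = 1808
  Red (8, 2): total = 1792
  Green (12, 5): total = 1999
  Amber (17, 8): total = 2593
Minimum is at Red with total 1792 blocks.

Red, total 1792 blocks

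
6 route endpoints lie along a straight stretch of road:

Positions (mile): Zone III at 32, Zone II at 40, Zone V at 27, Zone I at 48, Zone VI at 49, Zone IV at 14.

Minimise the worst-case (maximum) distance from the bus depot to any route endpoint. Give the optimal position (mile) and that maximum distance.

The 1-center on a line is the midpoint of the two extreme points: leftmost at 14, rightmost at 49.
Optimal location = (14 + 49)/2 = 31.5; maximum distance = (49 − 14)/2 = 17.5.

location 31.5, max distance 17.5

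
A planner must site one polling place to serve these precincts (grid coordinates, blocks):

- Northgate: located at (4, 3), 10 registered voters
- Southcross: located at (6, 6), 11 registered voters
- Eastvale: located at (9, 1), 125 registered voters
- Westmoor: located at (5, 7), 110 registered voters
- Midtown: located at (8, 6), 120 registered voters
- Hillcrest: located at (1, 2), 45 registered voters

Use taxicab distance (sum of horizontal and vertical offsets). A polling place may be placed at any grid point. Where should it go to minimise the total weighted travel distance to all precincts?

Manhattan distance separates: Σwᵢ(|x−xᵢ|+|y−yᵢ|) = Σwᵢ|x−xᵢ| + Σwᵢ|y−yᵢ|, so x and y are optimised independently as 1-D weighted medians.
Total weight W = 421; half = 210.5.
x-coordinate, sorted with cumulative weight:
  x=1 (Hillcrest, w=45) cum 45
  x=4 (Northgate, w=10) cum 55
  x=5 (Westmoor, w=110) cum 165
  x=6 (Southcross, w=11) cum 176
  x=8 (Midtown, w=120) cum 296  ← median
  x=9 (Eastvale, w=125) cum 421
⇒ x* = 8
y-coordinate, sorted with cumulative weight:
  y=1 (Eastvale, w=125) cum 125
  y=2 (Hillcrest, w=45) cum 170
  y=3 (Northgate, w=10) cum 180
  y=6 (Southcross, w=11) cum 191
  y=6 (Midtown, w=120) cum 311  ← median
  y=7 (Westmoor, w=110) cum 421
⇒ y* = 6

(8, 6)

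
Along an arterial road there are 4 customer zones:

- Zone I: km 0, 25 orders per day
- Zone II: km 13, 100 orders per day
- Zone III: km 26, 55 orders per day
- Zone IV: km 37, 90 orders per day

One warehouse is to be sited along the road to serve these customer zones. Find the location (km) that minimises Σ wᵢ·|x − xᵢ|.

x = 26

For a sum of weighted absolute distances on a line, the optimum is the weighted median (not the mean). Total weight W = 270; half-weight = 135.
Sort by position and accumulate weight:
  km 0 (Zone I, w=25) → cum 25
  km 13 (Zone II, w=100) → cum 125
  km 26 (Zone III, w=55) → cum 180  ≥ 135 → median here
  km 37 (Zone IV, w=90) → cum 270
Optimal location: km 26.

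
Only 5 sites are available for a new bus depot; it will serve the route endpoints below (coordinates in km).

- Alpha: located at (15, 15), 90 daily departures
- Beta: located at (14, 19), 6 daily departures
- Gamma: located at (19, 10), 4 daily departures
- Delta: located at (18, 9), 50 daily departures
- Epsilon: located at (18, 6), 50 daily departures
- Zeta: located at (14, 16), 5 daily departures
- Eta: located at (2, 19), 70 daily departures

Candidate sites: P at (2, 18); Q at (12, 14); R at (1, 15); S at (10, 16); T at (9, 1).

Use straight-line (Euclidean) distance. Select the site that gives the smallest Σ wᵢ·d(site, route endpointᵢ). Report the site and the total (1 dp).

Total weighted distance at each candidate:
  P (2, 18): total = 3396.9
  Q (12, 14): total = 2036.4
  R (1, 15): total = 3633.3
  S (10, 16): total = 2322.1
  T (9, 1): total = 4084.6
Minimum is at Q with total 2036.4 km.

Q, total 2036.4 km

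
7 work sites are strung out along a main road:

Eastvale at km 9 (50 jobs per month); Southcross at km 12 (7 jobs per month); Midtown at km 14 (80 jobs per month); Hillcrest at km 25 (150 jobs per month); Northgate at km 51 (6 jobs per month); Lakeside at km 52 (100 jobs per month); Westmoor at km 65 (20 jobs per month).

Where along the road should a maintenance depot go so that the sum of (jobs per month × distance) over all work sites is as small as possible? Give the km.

For a sum of weighted absolute distances on a line, the optimum is the weighted median (not the mean). Total weight W = 413; half-weight = 206.5.
Sort by position and accumulate weight:
  km 9 (Eastvale, w=50) → cum 50
  km 12 (Southcross, w=7) → cum 57
  km 14 (Midtown, w=80) → cum 137
  km 25 (Hillcrest, w=150) → cum 287  ≥ 206.5 → median here
  km 51 (Northgate, w=6) → cum 293
  km 52 (Lakeside, w=100) → cum 393
  km 65 (Westmoor, w=20) → cum 413
Optimal location: km 25.

x = 25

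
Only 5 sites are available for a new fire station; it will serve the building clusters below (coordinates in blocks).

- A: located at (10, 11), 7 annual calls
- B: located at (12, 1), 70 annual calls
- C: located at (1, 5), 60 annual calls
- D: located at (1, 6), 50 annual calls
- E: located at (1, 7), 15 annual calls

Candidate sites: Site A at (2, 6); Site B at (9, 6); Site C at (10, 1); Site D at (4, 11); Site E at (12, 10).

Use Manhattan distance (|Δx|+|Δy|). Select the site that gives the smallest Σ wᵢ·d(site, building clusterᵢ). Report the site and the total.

Total weighted distance at each candidate:
  Site A (2, 6): total = 1341
  Site B (9, 6): total = 1677
  Site C (10, 1): total = 1915
  Site D (4, 11): total = 2347
  Site E (12, 10): total = 2571
Minimum is at Site A with total 1341 blocks.

Site A, total 1341 blocks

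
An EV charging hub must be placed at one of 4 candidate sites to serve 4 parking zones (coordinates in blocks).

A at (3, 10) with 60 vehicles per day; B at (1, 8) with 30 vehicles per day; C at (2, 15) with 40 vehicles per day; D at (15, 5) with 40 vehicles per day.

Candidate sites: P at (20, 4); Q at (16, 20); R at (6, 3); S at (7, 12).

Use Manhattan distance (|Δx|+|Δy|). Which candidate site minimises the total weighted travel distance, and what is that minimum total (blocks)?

Total weighted distance at each candidate:
  P (20, 4): total = 3470
  Q (16, 20): total = 3590
  R (6, 3): total = 1980
  S (7, 12): total = 1580
Minimum is at S with total 1580 blocks.

S, total 1580 blocks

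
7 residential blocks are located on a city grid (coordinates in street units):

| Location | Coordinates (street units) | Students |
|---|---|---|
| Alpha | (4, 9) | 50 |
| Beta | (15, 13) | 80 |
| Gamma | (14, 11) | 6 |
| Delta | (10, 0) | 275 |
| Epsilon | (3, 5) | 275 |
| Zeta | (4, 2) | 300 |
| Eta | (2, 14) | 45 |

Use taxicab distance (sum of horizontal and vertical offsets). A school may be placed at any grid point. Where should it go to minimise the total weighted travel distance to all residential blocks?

(4, 2)

Manhattan distance separates: Σwᵢ(|x−xᵢ|+|y−yᵢ|) = Σwᵢ|x−xᵢ| + Σwᵢ|y−yᵢ|, so x and y are optimised independently as 1-D weighted medians.
Total weight W = 1031; half = 515.5.
x-coordinate, sorted with cumulative weight:
  x=2 (Eta, w=45) cum 45
  x=3 (Epsilon, w=275) cum 320
  x=4 (Alpha, w=50) cum 370
  x=4 (Zeta, w=300) cum 670  ← median
  x=10 (Delta, w=275) cum 945
  x=14 (Gamma, w=6) cum 951
  x=15 (Beta, w=80) cum 1031
⇒ x* = 4
y-coordinate, sorted with cumulative weight:
  y=0 (Delta, w=275) cum 275
  y=2 (Zeta, w=300) cum 575  ← median
  y=5 (Epsilon, w=275) cum 850
  y=9 (Alpha, w=50) cum 900
  y=11 (Gamma, w=6) cum 906
  y=13 (Beta, w=80) cum 986
  y=14 (Eta, w=45) cum 1031
⇒ y* = 2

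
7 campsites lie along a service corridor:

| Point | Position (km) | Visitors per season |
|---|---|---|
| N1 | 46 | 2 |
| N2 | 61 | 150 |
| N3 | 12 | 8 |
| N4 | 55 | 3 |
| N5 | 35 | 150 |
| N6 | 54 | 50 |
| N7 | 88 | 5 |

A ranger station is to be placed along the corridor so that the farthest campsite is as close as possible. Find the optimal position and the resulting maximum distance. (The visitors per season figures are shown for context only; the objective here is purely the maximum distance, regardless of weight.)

The 1-center on a line is the midpoint of the two extreme points: leftmost at 12, rightmost at 88.
Optimal location = (12 + 88)/2 = 50; maximum distance = (88 − 12)/2 = 38.

location 50, max distance 38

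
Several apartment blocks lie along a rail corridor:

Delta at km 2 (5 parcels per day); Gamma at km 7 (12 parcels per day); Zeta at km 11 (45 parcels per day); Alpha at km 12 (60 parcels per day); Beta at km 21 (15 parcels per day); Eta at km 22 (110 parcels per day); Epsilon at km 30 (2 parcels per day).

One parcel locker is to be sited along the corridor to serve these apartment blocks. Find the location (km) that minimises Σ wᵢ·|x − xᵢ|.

For a sum of weighted absolute distances on a line, the optimum is the weighted median (not the mean). Total weight W = 249; half-weight = 124.5.
Sort by position and accumulate weight:
  km 2 (Delta, w=5) → cum 5
  km 7 (Gamma, w=12) → cum 17
  km 11 (Zeta, w=45) → cum 62
  km 12 (Alpha, w=60) → cum 122
  km 21 (Beta, w=15) → cum 137  ≥ 124.5 → median here
  km 22 (Eta, w=110) → cum 247
  km 30 (Epsilon, w=2) → cum 249
Optimal location: km 21.

x = 21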